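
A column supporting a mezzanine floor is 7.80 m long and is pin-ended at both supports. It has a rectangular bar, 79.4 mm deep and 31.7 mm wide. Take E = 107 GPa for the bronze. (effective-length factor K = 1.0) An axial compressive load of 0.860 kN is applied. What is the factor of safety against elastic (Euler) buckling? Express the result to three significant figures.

n ≈ 4.25

Buckling occurs about the weak axis: I_min = h·b³/12 with b = 31.7 mm (the shorter side).
I_min = 79.4×31.7³/12 = 2.108×10^5 mm⁴
I = 2.108×10^5 mm⁴ = 2.108×10^-7 m⁴
Effective length L_e = K·L = 1 × 7.80 = 7.800 m
P_cr = π²EI / L_e² = π² × 107×10⁹ × 2.108×10^-7 / 7.800² = 3.659×10^3 N
Factor of safety n = P_cr / P = 3.6586 / 0.860 = 4.25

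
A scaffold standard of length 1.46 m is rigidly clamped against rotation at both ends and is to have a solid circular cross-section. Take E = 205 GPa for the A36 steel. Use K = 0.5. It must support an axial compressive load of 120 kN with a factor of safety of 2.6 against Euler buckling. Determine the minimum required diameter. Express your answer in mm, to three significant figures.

d ≈ 36.0 mm

Required P_cr = n·P = 2.6 × 120 = 312.0 kN
L_e = K·L = 0.5 × 1.46 = 0.7300 m
Required I = P_cr·L_e²/(π²E) = 3.120×10^5 × 0.7300² / (π² × 2.05×10^11) = 8.218×10^-8 m⁴
I_req = 8.218×10^4 mm⁴
Solid circle: I = πd⁴/64  ⇒  d = (64I/π)^(1/4) = (64×8.218×10^4/π)^(1/4) = 36.0 mm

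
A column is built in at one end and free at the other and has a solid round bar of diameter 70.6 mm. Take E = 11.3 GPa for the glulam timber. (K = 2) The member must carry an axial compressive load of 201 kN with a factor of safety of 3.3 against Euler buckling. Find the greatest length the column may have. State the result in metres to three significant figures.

L_max ≈ 0.226 m

I = πd⁴/64 = π×70.6⁴/64 = 1.220×10^6 mm⁴
I = 1.220×10^-6 m⁴
Required critical load P_cr = n·P = 3.3 × 201 = 663.3 kN = 6.633×10^5 N
From P_cr = π²EI/(K·L)²:  L = (1/K)·√(π²EI/P_cr) = (1/2)·√(π²×1.13×10^10×1.220×10^-6/6.633×10^5)
L = 0.226 m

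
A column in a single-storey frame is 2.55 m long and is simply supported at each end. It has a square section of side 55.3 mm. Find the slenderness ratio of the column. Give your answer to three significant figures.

λ ≈ 160

For a square r = a/√12 = 55.3/√12 = 15.96 mm
L_e = K·L = 1 × 2.55 m = 2.550 m = 2550.0 mm
λ = L_e / r_min = 2550.0 / 15.96 = 160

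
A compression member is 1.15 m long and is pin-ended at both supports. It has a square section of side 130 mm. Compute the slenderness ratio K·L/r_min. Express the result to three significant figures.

λ ≈ 30.6

I = a⁴/12 = 130⁴/12 = 2.380×10^7 mm⁴
A = 1.690×10^4 mm²;  r_min = √(I/A) = √(2.380×10^7/1.690×10^4) = 37.53 mm
L_e = K·L = 1 × 1.15 m = 1.150 m = 1150.0 mm
λ = L_e / r_min = 1150.0 / 37.53 = 30.6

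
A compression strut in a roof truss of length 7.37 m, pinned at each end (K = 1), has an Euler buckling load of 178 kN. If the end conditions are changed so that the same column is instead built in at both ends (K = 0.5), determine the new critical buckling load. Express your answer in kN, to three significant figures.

P_cr ≈ 712 kN

P_cr ∝ 1/K², so P_cr,new = P_cr,old × (K_old/K_new)² = 178 × (1/0.5)²
= 178 × 4.000 = 712 kN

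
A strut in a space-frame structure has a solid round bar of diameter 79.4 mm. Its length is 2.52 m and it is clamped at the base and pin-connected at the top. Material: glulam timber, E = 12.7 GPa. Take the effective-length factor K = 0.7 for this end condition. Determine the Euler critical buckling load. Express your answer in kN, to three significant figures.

I = πd⁴/64 = π×79.4⁴/64 = 1.951×10^6 mm⁴
I = 1.951×10^6 mm⁴ = 1.951×10^-6 m⁴
Effective length L_e = K·L = 0.7 × 2.52 = 1.764 m
P_cr = π²EI / L_e² = π² × 12.7×10⁹ × 1.951×10^-6 / 1.764² = 7.859×10^4 N

P_cr ≈ 78.6 kN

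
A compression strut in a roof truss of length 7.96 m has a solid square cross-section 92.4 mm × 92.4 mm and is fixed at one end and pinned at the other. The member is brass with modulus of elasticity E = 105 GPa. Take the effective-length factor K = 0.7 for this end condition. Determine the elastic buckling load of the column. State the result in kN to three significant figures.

P_cr ≈ 203 kN

I = a⁴/12 = 92.4⁴/12 = 6.074×10^6 mm⁴
I = 6.074×10^6 mm⁴ = 6.074×10^-6 m⁴
Effective length L_e = K·L = 0.7 × 7.96 = 5.572 m
P_cr = π²EI / L_e² = π² × 105×10⁹ × 6.074×10^-6 / 5.572² = 2.028×10^5 N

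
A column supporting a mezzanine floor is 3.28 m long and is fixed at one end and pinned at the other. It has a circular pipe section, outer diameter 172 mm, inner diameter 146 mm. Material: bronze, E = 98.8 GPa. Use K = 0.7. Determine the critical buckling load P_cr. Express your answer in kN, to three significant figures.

P_cr ≈ 3820 kN

d_o = 172 mm, d_i = 146 mm
I = π(d_o⁴ − d_i⁴)/64 = π(172⁴ − 146.0⁴)/64 = 2.066×10^7 mm⁴
I = 2.066×10^7 mm⁴ = 2.066×10^-5 m⁴
Effective length L_e = K·L = 0.7 × 3.28 = 2.296 m
P_cr = π²EI / L_e² = π² × 98.8×10⁹ × 2.066×10^-5 / 2.296² = 3.821×10^6 N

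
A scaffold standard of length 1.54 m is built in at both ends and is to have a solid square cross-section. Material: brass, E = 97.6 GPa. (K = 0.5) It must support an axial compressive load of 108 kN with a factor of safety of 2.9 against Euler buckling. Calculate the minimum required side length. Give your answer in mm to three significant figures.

a ≈ 39.0 mm

Required P_cr = n·P = 2.9 × 108 = 313.2 kN
L_e = K·L = 0.5 × 1.54 = 0.7700 m
Required I = P_cr·L_e²/(π²E) = 3.132×10^5 × 0.7700² / (π² × 9.76×10^10) = 1.928×10^-7 m⁴
I_req = 1.928×10^5 mm⁴
Solid square: I = a⁴/12  ⇒  a = (12I)^(1/4) = (12×1.928×10^5)^(1/4) = 39.0 mm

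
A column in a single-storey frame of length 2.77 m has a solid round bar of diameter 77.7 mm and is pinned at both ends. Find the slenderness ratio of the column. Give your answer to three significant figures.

λ ≈ 143

For a solid circle r = d/4 = 77.7/4 = 19.42 mm
L_e = K·L = 1 × 2.77 m = 2.770 m = 2770.0 mm
λ = L_e / r_min = 2770.0 / 19.42 = 143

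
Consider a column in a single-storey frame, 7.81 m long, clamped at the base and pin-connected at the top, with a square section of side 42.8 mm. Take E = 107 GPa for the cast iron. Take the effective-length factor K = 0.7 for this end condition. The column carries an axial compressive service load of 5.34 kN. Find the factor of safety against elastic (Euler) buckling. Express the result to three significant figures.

n ≈ 1.85

I = a⁴/12 = 42.8⁴/12 = 2.796×10^5 mm⁴
I = 2.796×10^5 mm⁴ = 2.796×10^-7 m⁴
Effective length L_e = K·L = 0.7 × 7.81 = 5.467 m
P_cr = π²EI / L_e² = π² × 107×10⁹ × 2.796×10^-7 / 5.467² = 9.881×10^3 N
Factor of safety n = P_cr / P = 9.8805 / 5.34 = 1.85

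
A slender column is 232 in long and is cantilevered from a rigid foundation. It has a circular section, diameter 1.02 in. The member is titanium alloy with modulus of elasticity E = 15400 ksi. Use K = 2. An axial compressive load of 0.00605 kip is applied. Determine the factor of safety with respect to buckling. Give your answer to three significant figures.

I = πd⁴/64 = π×1.02⁴/64 = 5.313×10^-2 in⁴
Effective length L_e = K·L = 2 × 232 = 464.0 in
P_cr = π²EI / L_e² = π² × 15400×10³ × 5.313×10^-2 / 464.0² = 37.51 lb
Factor of safety n = P_cr / P = 0.037511 / 0.00605 = 6.20

n ≈ 6.20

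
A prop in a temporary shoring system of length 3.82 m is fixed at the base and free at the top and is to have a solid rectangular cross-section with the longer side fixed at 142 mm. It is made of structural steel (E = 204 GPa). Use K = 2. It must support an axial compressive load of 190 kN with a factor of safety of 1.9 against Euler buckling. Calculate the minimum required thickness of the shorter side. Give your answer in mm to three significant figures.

b ≈ 96.0 mm

Required P_cr = n·P = 1.9 × 190 = 361.0 kN
L_e = K·L = 2 × 3.82 = 7.640 m
Required I = P_cr·L_e²/(π²E) = 3.610×10^5 × 7.640² / (π² × 2.04×10^11) = 1.047×10^-5 m⁴
I_req = 1.047×10^7 mm⁴
Rectangle, weak axis: I_min = h·b³/12 with h = 142 mm fixed  ⇒  b = (12I/h)^(1/3) = 96.0 mm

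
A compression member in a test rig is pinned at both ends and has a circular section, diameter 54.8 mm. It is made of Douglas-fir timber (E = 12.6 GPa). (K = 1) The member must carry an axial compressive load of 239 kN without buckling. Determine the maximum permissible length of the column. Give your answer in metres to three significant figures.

I = πd⁴/64 = π×54.8⁴/64 = 4.427×10^5 mm⁴
I = 4.427×10^-7 m⁴
At the buckling limit P_cr = P = 2.390×10^5 N
From P_cr = π²EI/(K·L)²:  L = (1/K)·√(π²EI/P_cr) = (1/1)·√(π²×1.26×10^10×4.427×10^-7/2.390×10^5)
L = 0.480 m

L_max ≈ 0.480 m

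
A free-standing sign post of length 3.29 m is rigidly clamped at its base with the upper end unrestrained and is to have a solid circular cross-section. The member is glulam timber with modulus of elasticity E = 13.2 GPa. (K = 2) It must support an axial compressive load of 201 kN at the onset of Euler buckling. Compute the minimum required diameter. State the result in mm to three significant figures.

L_e = K·L = 2 × 3.29 = 6.580 m
Required I = P_cr·L_e²/(π²E) = 2.010×10^5 × 6.580² / (π² × 1.32×10^10) = 6.680×10^-5 m⁴
I_req = 6.680×10^7 mm⁴
Solid circle: I = πd⁴/64  ⇒  d = (64I/π)^(1/4) = (64×6.680×10^7/π)^(1/4) = 192 mm

d ≈ 192 mm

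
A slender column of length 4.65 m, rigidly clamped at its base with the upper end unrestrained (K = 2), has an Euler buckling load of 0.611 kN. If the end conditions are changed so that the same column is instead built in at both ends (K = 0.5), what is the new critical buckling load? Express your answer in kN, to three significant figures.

P_cr ∝ 1/K², so P_cr,new = P_cr,old × (K_old/K_new)² = 0.611 × (2/0.5)²
= 0.611 × 16.00 = 9.78 kN

P_cr ≈ 9.78 kN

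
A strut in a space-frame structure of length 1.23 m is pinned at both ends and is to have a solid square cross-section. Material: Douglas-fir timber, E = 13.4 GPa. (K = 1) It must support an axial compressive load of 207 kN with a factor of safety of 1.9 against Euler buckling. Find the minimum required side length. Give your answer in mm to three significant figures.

a ≈ 85.7 mm

Required P_cr = n·P = 1.9 × 207 = 393.3 kN
L_e = K·L = 1 × 1.23 = 1.230 m
Required I = P_cr·L_e²/(π²E) = 3.933×10^5 × 1.230² / (π² × 1.34×10^10) = 4.499×10^-6 m⁴
I_req = 4.499×10^6 mm⁴
Solid square: I = a⁴/12  ⇒  a = (12I)^(1/4) = (12×4.499×10^6)^(1/4) = 85.7 mm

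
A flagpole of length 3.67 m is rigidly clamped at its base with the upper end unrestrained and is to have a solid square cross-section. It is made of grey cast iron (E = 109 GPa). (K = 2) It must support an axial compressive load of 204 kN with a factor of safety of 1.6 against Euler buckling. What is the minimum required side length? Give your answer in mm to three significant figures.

Required P_cr = n·P = 1.6 × 204 = 326.4 kN
L_e = K·L = 2 × 3.67 = 7.340 m
Required I = P_cr·L_e²/(π²E) = 3.264×10^5 × 7.340² / (π² × 1.09×10^11) = 1.635×10^-5 m⁴
I_req = 1.635×10^7 mm⁴
Solid square: I = a⁴/12  ⇒  a = (12I)^(1/4) = (12×1.635×10^7)^(1/4) = 118 mm

a ≈ 118 mm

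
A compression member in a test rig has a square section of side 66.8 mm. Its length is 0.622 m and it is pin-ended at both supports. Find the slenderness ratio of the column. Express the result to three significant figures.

λ ≈ 32.3

For a square r = a/√12 = 66.8/√12 = 19.28 mm
L_e = K·L = 1 × 0.622 m = 0.6220 m = 622.00 mm
λ = L_e / r_min = 622.00 / 19.28 = 32.3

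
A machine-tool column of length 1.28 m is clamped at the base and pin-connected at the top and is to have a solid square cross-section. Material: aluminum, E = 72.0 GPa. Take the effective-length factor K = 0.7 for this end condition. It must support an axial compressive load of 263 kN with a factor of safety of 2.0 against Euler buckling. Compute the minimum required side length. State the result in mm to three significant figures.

a ≈ 51.7 mm

Required P_cr = n·P = 2.0 × 263 = 526.0 kN
L_e = K·L = 0.7 × 1.28 = 0.8960 m
Required I = P_cr·L_e²/(π²E) = 5.260×10^5 × 0.8960² / (π² × 7.20×10^10) = 5.943×10^-7 m⁴
I_req = 5.943×10^5 mm⁴
Solid square: I = a⁴/12  ⇒  a = (12I)^(1/4) = (12×5.943×10^5)^(1/4) = 51.7 mm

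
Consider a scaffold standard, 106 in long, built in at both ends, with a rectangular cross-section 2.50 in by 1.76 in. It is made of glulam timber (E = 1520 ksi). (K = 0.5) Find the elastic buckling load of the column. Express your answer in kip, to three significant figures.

P_cr ≈ 6.07 kip

Buckling occurs about the weak axis: I_min = h·b³/12 with b = 1.76 in (the shorter side).
I_min = 2.50×1.76³/12 = 1.136 in⁴
Effective length L_e = K·L = 0.5 × 106 = 53.00 in
P_cr = π²EI / L_e² = π² × 1520×10³ × 1.136 / 53.00² = 6.066×10^3 lb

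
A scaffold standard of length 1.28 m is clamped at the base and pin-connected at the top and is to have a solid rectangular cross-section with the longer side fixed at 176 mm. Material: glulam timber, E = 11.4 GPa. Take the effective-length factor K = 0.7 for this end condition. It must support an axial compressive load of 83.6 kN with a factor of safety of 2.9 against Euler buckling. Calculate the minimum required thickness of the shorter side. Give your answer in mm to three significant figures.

Required P_cr = n·P = 2.9 × 83.6 = 242.4 kN
L_e = K·L = 0.7 × 1.28 = 0.8960 m
Required I = P_cr·L_e²/(π²E) = 2.424×10^5 × 0.8960² / (π² × 1.14×10^10) = 1.730×10^-6 m⁴
I_req = 1.730×10^6 mm⁴
Rectangle, weak axis: I_min = h·b³/12 with h = 176 mm fixed  ⇒  b = (12I/h)^(1/3) = 49.0 mm

b ≈ 49.0 mm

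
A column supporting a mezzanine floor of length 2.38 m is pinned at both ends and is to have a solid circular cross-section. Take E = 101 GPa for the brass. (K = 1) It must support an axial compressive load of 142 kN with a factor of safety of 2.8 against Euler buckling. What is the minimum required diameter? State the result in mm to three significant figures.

Required P_cr = n·P = 2.8 × 142 = 397.6 kN
L_e = K·L = 1 × 2.38 = 2.380 m
Required I = P_cr·L_e²/(π²E) = 3.976×10^5 × 2.380² / (π² × 1.01×10^11) = 2.259×10^-6 m⁴
I_req = 2.259×10^6 mm⁴
Solid circle: I = πd⁴/64  ⇒  d = (64I/π)^(1/4) = (64×2.259×10^6/π)^(1/4) = 82.4 mm

d ≈ 82.4 mm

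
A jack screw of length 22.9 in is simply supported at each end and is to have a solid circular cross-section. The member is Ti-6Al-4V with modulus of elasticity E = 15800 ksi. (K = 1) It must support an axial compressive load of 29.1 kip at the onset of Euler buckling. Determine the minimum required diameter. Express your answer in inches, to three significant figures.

L_e = K·L = 1 × 22.9 = 22.90 in
Required I = P_cr·L_e²/(π²E) = 2.910×10^4 × 22.90² / (π² × 1.58×10^7) = 9.786×10^-2 in⁴
Solid circle: I = πd⁴/64  ⇒  d = (64I/π)^(1/4) = (64×9.786×10^-2/π)^(1/4) = 1.19 in

d ≈ 1.19 in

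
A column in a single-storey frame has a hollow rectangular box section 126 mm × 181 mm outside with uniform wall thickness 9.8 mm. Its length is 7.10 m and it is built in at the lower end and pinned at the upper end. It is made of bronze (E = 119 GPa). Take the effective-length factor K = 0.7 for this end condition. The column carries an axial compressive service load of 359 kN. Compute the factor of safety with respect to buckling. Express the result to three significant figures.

Inner dimensions: h_i = 181 − 2×9.8 = 161.4 mm, b_i = 126 − 2×9.8 = 106.4 mm
Weak-axis I_min = (h_o·b_o³ − h_i·b_i³)/12 with b_o = 126, b_i = 106.4 mm (shorter outer/inner sides).
I_min = (181×126³ − 161.4×106.4³)/12 = 1.397×10^7 mm⁴
I = 1.397×10^7 mm⁴ = 1.397×10^-5 m⁴
Effective length L_e = K·L = 0.7 × 7.10 = 4.970 m
P_cr = π²EI / L_e² = π² × 119×10⁹ × 1.397×10^-5 / 4.970² = 6.643×10^5 N
Factor of safety n = P_cr / P = 664.30 / 359 = 1.85

n ≈ 1.85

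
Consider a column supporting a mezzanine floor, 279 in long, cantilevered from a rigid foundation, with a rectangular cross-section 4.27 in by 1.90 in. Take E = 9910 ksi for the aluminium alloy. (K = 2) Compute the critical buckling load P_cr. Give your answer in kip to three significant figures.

P_cr ≈ 0.767 kip

Buckling occurs about the weak axis: I_min = h·b³/12 with b = 1.90 in (the shorter side).
I_min = 4.27×1.90³/12 = 2.441 in⁴
Effective length L_e = K·L = 2 × 279 = 558.0 in
P_cr = π²EI / L_e² = π² × 9910×10³ × 2.441 / 558.0² = 766.7 lb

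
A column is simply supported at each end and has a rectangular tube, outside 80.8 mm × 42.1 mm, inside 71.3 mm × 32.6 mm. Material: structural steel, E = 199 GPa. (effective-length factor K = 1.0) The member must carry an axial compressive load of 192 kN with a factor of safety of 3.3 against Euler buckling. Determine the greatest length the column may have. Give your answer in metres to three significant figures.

L_max ≈ 0.959 m

Weak-axis I_min = (h_o·b_o³ − h_i·b_i³)/12 with b_o = 42.1, b_i = 32.60 mm (shorter outer/inner sides).
I_min = (80.8×42.1³ − 71.30×32.60³)/12 = 2.966×10^5 mm⁴
I = 2.966×10^-7 m⁴
Required critical load P_cr = n·P = 3.3 × 192 = 633.6 kN = 6.336×10^5 N
From P_cr = π²EI/(K·L)²:  L = (1/K)·√(π²EI/P_cr) = (1/1)·√(π²×1.99×10^11×2.966×10^-7/6.336×10^5)
L = 0.959 m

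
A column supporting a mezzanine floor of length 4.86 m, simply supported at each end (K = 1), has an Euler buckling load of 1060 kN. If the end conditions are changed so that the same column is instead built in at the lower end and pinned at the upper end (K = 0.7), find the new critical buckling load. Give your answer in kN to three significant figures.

P_cr ∝ 1/K², so P_cr,new = P_cr,old × (K_old/K_new)² = 1060 × (1/0.7)²
= 1060 × 2.041 = 2160 kN

P_cr ≈ 2160 kN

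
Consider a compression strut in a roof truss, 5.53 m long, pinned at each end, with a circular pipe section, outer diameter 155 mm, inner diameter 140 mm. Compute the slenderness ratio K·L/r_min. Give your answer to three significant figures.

λ ≈ 106

d_o = 155 mm, d_i = 140 mm
I = π(d_o⁴ − d_i⁴)/64 = π(155⁴ − 140.0⁴)/64 = 9.476×10^6 mm⁴
A = 3.475×10^3 mm²;  r_min = √(I/A) = √(9.476×10^6/3.475×10^3) = 52.22 mm
L_e = K·L = 1 × 5.53 m = 5.530 m = 5530.0 mm
λ = L_e / r_min = 5530.0 / 52.22 = 106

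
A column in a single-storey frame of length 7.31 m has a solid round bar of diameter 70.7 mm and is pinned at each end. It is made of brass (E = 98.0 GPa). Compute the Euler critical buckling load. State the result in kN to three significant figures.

I = πd⁴/64 = π×70.7⁴/64 = 1.226×10^6 mm⁴
I = 1.226×10^6 mm⁴ = 1.226×10^-6 m⁴
Effective length L_e = K·L = 1 × 7.31 = 7.310 m
P_cr = π²EI / L_e² = π² × 98.0×10⁹ × 1.226×10^-6 / 7.310² = 2.220×10^4 N

P_cr ≈ 22.2 kN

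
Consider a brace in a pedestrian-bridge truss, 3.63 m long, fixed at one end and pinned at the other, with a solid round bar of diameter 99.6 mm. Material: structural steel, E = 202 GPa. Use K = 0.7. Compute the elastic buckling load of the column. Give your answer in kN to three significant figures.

P_cr ≈ 1490 kN

I = πd⁴/64 = π×99.6⁴/64 = 4.831×10^6 mm⁴
I = 4.831×10^6 mm⁴ = 4.831×10^-6 m⁴
Effective length L_e = K·L = 0.7 × 3.63 = 2.541 m
P_cr = π²EI / L_e² = π² × 202×10⁹ × 4.831×10^-6 / 2.541² = 1.492×10^6 N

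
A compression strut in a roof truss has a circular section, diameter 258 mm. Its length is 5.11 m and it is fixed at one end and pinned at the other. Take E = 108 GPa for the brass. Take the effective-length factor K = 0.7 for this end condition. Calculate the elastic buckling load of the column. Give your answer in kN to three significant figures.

I = πd⁴/64 = π×258⁴/64 = 2.175×10^8 mm⁴
I = 2.175×10^8 mm⁴ = 2.175×10^-4 m⁴
Effective length L_e = K·L = 0.7 × 5.11 = 3.577 m
P_cr = π²EI / L_e² = π² × 108×10⁹ × 2.175×10^-4 / 3.577² = 1.812×10^7 N

P_cr ≈ 18100 kN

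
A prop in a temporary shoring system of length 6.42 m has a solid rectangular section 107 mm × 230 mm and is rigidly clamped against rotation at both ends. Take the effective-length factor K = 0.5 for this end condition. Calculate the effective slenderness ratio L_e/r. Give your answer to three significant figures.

λ ≈ 104

For a rectangle r_min = b/√12 = 107/√12 = 30.89 mm
L_e = K·L = 0.5 × 6.42 m = 3.210 m = 3210.0 mm
λ = L_e / r_min = 3210.0 / 30.89 = 104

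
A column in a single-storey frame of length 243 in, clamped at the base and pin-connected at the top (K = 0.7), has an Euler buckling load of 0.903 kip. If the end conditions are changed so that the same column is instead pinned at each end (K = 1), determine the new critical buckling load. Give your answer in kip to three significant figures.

P_cr ∝ 1/K², so P_cr,new = P_cr,old × (K_old/K_new)² = 0.903 × (0.7/1)²
= 0.903 × 0.4900 = 0.442 kip

P_cr ≈ 0.442 kip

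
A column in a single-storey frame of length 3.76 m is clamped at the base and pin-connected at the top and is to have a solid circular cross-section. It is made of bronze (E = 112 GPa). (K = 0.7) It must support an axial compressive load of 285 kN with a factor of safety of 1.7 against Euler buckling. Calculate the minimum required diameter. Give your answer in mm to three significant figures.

Required P_cr = n·P = 1.7 × 285 = 484.5 kN
L_e = K·L = 0.7 × 3.76 = 2.632 m
Required I = P_cr·L_e²/(π²E) = 4.845×10^5 × 2.632² / (π² × 1.12×10^11) = 3.036×10^-6 m⁴
I_req = 3.036×10^6 mm⁴
Solid circle: I = πd⁴/64  ⇒  d = (64I/π)^(1/4) = (64×3.036×10^6/π)^(1/4) = 88.7 mm

d ≈ 88.7 mm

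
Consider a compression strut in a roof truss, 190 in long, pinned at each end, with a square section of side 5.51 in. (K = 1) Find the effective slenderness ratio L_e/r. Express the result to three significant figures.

λ ≈ 119

I = a⁴/12 = 5.51⁴/12 = 76.81 in⁴
A = 30.36 in²;  r_min = √(I/A) = √(76.81/30.36) = 1.591 in
L_e = K·L = 1 × 190 = 190.0 in
λ = L_e / r_min = 190.00 / 1.591 = 119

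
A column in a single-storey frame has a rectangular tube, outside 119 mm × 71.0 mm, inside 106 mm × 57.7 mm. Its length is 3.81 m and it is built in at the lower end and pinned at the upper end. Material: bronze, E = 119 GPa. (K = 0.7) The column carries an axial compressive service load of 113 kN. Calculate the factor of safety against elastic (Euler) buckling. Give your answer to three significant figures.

Weak-axis I_min = (h_o·b_o³ − h_i·b_i³)/12 with b_o = 71.0, b_i = 57.70 mm (shorter outer/inner sides).
I_min = (119×71.0³ − 106.0×57.70³)/12 = 1.852×10^6 mm⁴
I = 1.852×10^6 mm⁴ = 1.852×10^-6 m⁴
Effective length L_e = K·L = 0.7 × 3.81 = 2.667 m
P_cr = π²EI / L_e² = π² × 119×10⁹ × 1.852×10^-6 / 2.667² = 3.059×10^5 N
Factor of safety n = P_cr / P = 305.87 / 113 = 2.71

n ≈ 2.71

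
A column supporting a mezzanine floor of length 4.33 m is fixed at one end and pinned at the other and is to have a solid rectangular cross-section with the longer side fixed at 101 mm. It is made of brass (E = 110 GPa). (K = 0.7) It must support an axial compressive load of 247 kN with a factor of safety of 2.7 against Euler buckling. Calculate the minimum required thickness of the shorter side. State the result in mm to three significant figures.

Required P_cr = n·P = 2.7 × 247 = 666.9 kN
L_e = K·L = 0.7 × 4.33 = 3.031 m
Required I = P_cr·L_e²/(π²E) = 6.669×10^5 × 3.031² / (π² × 1.10×10^11) = 5.643×10^-6 m⁴
I_req = 5.643×10^6 mm⁴
Rectangle, weak axis: I_min = h·b³/12 with h = 101 mm fixed  ⇒  b = (12I/h)^(1/3) = 87.5 mm

b ≈ 87.5 mm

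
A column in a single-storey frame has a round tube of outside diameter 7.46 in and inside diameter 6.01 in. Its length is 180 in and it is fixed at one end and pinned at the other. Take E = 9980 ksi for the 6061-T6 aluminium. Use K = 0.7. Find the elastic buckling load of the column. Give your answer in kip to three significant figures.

P_cr ≈ 546 kip

d_o = 7.46 in, d_i = 6.01 in
I = π(d_o⁴ − d_i⁴)/64 = π(7.46⁴ − 6.010⁴)/64 = 87.99 in⁴
Effective length L_e = K·L = 0.7 × 180 = 126.0 in
P_cr = π²EI / L_e² = π² × 9980×10³ × 87.99 / 126.0² = 5.459×10^5 lb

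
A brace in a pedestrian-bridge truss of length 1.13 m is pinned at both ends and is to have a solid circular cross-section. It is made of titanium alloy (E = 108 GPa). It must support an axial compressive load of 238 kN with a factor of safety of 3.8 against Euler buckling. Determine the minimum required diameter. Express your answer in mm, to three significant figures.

d ≈ 68.5 mm

Required P_cr = n·P = 3.8 × 238 = 904.4 kN
L_e = K·L = 1 × 1.13 = 1.130 m
Required I = P_cr·L_e²/(π²E) = 9.044×10^5 × 1.130² / (π² × 1.08×10^11) = 1.083×10^-6 m⁴
I_req = 1.083×10^6 mm⁴
Solid circle: I = πd⁴/64  ⇒  d = (64I/π)^(1/4) = (64×1.083×10^6/π)^(1/4) = 68.5 mm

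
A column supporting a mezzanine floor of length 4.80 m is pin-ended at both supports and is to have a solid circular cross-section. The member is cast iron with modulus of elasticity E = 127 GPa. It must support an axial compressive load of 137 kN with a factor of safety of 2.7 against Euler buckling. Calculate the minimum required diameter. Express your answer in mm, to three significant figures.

Required P_cr = n·P = 2.7 × 137 = 369.9 kN
L_e = K·L = 1 × 4.80 = 4.800 m
Required I = P_cr·L_e²/(π²E) = 3.699×10^5 × 4.800² / (π² × 1.27×10^11) = 6.799×10^-6 m⁴
I_req = 6.799×10^6 mm⁴
Solid circle: I = πd⁴/64  ⇒  d = (64I/π)^(1/4) = (64×6.799×10^6/π)^(1/4) = 108 mm

d ≈ 108 mm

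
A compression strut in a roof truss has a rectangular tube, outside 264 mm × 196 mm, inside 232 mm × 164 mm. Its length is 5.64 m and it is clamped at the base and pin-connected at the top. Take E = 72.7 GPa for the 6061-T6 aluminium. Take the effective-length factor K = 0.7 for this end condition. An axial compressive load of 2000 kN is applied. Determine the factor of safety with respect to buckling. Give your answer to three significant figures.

n ≈ 1.85

Weak-axis I_min = (h_o·b_o³ − h_i·b_i³)/12 with b_o = 196, b_i = 164.0 mm (shorter outer/inner sides).
I_min = (264×196³ − 232.0×164.0³)/12 = 8.037×10^7 mm⁴
I = 8.037×10^7 mm⁴ = 8.037×10^-5 m⁴
Effective length L_e = K·L = 0.7 × 5.64 = 3.948 m
P_cr = π²EI / L_e² = π² × 72.7×10⁹ × 8.037×10^-5 / 3.948² = 3.700×10^6 N
Factor of safety n = P_cr / P = 3699.8 / 2000 = 1.85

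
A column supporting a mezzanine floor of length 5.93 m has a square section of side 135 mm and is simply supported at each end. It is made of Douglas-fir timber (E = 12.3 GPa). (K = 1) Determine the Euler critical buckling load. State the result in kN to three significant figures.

P_cr ≈ 95.6 kN

I = a⁴/12 = 135⁴/12 = 2.768×10^7 mm⁴
I = 2.768×10^7 mm⁴ = 2.768×10^-5 m⁴
Effective length L_e = K·L = 1 × 5.93 = 5.930 m
P_cr = π²EI / L_e² = π² × 12.3×10⁹ × 2.768×10^-5 / 5.930² = 9.555×10^4 N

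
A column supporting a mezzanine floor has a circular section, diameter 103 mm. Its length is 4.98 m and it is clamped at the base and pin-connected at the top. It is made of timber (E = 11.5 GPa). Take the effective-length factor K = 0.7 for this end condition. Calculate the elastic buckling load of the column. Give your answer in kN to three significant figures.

P_cr ≈ 51.6 kN

I = πd⁴/64 = π×103⁴/64 = 5.525×10^6 mm⁴
I = 5.525×10^6 mm⁴ = 5.525×10^-6 m⁴
Effective length L_e = K·L = 0.7 × 4.98 = 3.486 m
P_cr = π²EI / L_e² = π² × 11.5×10⁹ × 5.525×10^-6 / 3.486² = 5.160×10^4 N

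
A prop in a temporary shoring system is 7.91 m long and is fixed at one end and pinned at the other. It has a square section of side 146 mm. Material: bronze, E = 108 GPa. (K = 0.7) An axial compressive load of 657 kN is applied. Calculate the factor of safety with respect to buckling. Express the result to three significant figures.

I = a⁴/12 = 146⁴/12 = 3.786×10^7 mm⁴
I = 3.786×10^7 mm⁴ = 3.786×10^-5 m⁴
Effective length L_e = K·L = 0.7 × 7.91 = 5.537 m
P_cr = π²EI / L_e² = π² × 108×10⁹ × 3.786×10^-5 / 5.537² = 1.316×10^6 N
Factor of safety n = P_cr / P = 1316.5 / 657 = 2.00

n ≈ 2.00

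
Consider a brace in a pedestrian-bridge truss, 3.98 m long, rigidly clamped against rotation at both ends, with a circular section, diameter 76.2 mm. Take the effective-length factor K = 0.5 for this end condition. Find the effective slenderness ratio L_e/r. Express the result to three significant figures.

λ ≈ 104

For a solid circle r = d/4 = 76.2/4 = 19.05 mm
L_e = K·L = 0.5 × 3.98 m = 1.990 m = 1990.0 mm
λ = L_e / r_min = 1990.0 / 19.05 = 104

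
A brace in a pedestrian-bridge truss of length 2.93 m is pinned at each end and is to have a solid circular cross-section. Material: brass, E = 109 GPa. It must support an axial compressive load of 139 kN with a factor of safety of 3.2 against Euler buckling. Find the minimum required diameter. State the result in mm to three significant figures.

d ≈ 92.2 mm

Required P_cr = n·P = 3.2 × 139 = 444.8 kN
L_e = K·L = 1 × 2.93 = 2.930 m
Required I = P_cr·L_e²/(π²E) = 4.448×10^5 × 2.930² / (π² × 1.09×10^11) = 3.550×10^-6 m⁴
I_req = 3.550×10^6 mm⁴
Solid circle: I = πd⁴/64  ⇒  d = (64I/π)^(1/4) = (64×3.550×10^6/π)^(1/4) = 92.2 mm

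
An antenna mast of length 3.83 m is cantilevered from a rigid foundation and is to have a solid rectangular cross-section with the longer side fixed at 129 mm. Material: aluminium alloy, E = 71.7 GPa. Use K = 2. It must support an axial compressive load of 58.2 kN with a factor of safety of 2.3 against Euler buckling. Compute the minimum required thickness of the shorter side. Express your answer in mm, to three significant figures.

b ≈ 101 mm

Required P_cr = n·P = 2.3 × 58.2 = 133.9 kN
L_e = K·L = 2 × 3.83 = 7.660 m
Required I = P_cr·L_e²/(π²E) = 1.339×10^5 × 7.660² / (π² × 7.17×10^10) = 1.110×10^-5 m⁴
I_req = 1.110×10^7 mm⁴
Rectangle, weak axis: I_min = h·b³/12 with h = 129 mm fixed  ⇒  b = (12I/h)^(1/3) = 101 mm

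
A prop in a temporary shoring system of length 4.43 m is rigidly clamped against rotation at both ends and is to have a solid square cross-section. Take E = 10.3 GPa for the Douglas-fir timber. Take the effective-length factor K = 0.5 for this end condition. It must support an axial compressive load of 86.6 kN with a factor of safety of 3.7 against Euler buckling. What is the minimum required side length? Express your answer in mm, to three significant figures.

a ≈ 117 mm

Required P_cr = n·P = 3.7 × 86.6 = 320.4 kN
L_e = K·L = 0.5 × 4.43 = 2.215 m
Required I = P_cr·L_e²/(π²E) = 3.204×10^5 × 2.215² / (π² × 1.03×10^10) = 1.546×10^-5 m⁴
I_req = 1.546×10^7 mm⁴
Solid square: I = a⁴/12  ⇒  a = (12I)^(1/4) = (12×1.546×10^7)^(1/4) = 117 mm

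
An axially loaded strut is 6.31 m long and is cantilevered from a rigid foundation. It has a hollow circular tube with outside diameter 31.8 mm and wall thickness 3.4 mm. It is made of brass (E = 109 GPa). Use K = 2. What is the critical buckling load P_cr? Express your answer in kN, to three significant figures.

Inner diameter d_i = 31.8 − 2×3.4 = 25.00 mm
I = π(d_o⁴ − d_i⁴)/64 = π(31.8⁴ − 25.00⁴)/64 = 3.102×10^4 mm⁴
I = 3.102×10^4 mm⁴ = 3.102×10^-8 m⁴
Effective length L_e = K·L = 2 × 6.31 = 12.62 m
P_cr = π²EI / L_e² = π² × 109×10⁹ × 3.102×10^-8 / 12.62² = 209.5 N

P_cr ≈ 0.210 kN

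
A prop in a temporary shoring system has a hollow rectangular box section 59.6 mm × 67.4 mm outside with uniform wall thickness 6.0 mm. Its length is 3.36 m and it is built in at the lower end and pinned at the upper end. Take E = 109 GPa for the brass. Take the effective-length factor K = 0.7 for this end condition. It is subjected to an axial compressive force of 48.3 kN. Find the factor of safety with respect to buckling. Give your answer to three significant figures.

Inner dimensions: h_i = 67.4 − 2×6.0 = 55.40 mm, b_i = 59.6 − 2×6.0 = 47.60 mm
Weak-axis I_min = (h_o·b_o³ − h_i·b_i³)/12 with b_o = 59.6, b_i = 47.60 mm (shorter outer/inner sides).
I_min = (67.4×59.6³ − 55.40×47.60³)/12 = 6.912×10^5 mm⁴
I = 6.912×10^5 mm⁴ = 6.912×10^-7 m⁴
Effective length L_e = K·L = 0.7 × 3.36 = 2.352 m
P_cr = π²EI / L_e² = π² × 109×10⁹ × 6.912×10^-7 / 2.352² = 1.344×10^5 N
Factor of safety n = P_cr / P = 134.42 / 48.3 = 2.78

n ≈ 2.78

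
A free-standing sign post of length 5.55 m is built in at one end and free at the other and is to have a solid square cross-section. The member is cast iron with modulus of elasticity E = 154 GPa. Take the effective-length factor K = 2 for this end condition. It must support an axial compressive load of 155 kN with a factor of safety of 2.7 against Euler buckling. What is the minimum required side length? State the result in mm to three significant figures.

a ≈ 142 mm

Required P_cr = n·P = 2.7 × 155 = 418.5 kN
L_e = K·L = 2 × 5.55 = 11.10 m
Required I = P_cr·L_e²/(π²E) = 4.185×10^5 × 11.10² / (π² × 1.54×10^11) = 3.393×10^-5 m⁴
I_req = 3.393×10^7 mm⁴
Solid square: I = a⁴/12  ⇒  a = (12I)^(1/4) = (12×3.393×10^7)^(1/4) = 142 mm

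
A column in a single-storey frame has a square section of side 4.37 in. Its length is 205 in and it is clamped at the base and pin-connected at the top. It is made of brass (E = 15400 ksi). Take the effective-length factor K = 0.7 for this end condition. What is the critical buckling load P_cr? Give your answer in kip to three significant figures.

I = a⁴/12 = 4.37⁴/12 = 30.39 in⁴
Effective length L_e = K·L = 0.7 × 205 = 143.5 in
P_cr = π²EI / L_e² = π² × 15400×10³ × 30.39 / 143.5² = 2.243×10^5 lb

P_cr ≈ 224 kip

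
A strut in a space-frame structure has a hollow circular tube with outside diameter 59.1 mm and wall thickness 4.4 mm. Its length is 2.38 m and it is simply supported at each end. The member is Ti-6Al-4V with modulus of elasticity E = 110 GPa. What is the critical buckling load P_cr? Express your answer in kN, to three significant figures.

P_cr ≈ 54.6 kN

Inner diameter d_i = 59.1 − 2×4.4 = 50.30 mm
I = π(d_o⁴ − d_i⁴)/64 = π(59.1⁴ − 50.30⁴)/64 = 2.846×10^5 mm⁴
I = 2.846×10^5 mm⁴ = 2.846×10^-7 m⁴
Effective length L_e = K·L = 1 × 2.38 = 2.380 m
P_cr = π²EI / L_e² = π² × 110×10⁹ × 2.846×10^-7 / 2.380² = 5.455×10^4 N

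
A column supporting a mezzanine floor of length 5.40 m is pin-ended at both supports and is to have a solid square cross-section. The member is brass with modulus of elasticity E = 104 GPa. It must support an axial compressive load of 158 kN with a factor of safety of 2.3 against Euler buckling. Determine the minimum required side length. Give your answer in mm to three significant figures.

Required P_cr = n·P = 2.3 × 158 = 363.4 kN
L_e = K·L = 1 × 5.40 = 5.400 m
Required I = P_cr·L_e²/(π²E) = 3.634×10^5 × 5.400² / (π² × 1.04×10^11) = 1.032×10^-5 m⁴
I_req = 1.032×10^7 mm⁴
Solid square: I = a⁴/12  ⇒  a = (12I)^(1/4) = (12×1.032×10^7)^(1/4) = 106 mm

a ≈ 106 mm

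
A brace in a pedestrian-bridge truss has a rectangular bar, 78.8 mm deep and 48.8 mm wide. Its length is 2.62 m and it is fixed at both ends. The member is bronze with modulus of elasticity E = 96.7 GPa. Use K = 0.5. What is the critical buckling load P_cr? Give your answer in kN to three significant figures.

P_cr ≈ 424 kN

Buckling occurs about the weak axis: I_min = h·b³/12 with b = 48.8 mm (the shorter side).
I_min = 78.8×48.8³/12 = 7.631×10^5 mm⁴
I = 7.631×10^5 mm⁴ = 7.631×10^-7 m⁴
Effective length L_e = K·L = 0.5 × 2.62 = 1.310 m
P_cr = π²EI / L_e² = π² × 96.7×10⁹ × 7.631×10^-7 / 1.310² = 4.244×10^5 N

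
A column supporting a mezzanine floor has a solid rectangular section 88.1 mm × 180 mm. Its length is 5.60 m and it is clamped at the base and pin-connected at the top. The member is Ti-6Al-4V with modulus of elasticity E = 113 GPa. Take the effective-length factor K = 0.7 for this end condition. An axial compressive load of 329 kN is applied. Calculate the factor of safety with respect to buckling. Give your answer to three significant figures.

Buckling occurs about the weak axis: I_min = h·b³/12 with b = 88.1 mm (the shorter side).
I_min = 180×88.1³/12 = 1.026×10^7 mm⁴
I = 1.026×10^7 mm⁴ = 1.026×10^-5 m⁴
Effective length L_e = K·L = 0.7 × 5.60 = 3.920 m
P_cr = π²EI / L_e² = π² × 113×10⁹ × 1.026×10^-5 / 3.920² = 7.444×10^5 N
Factor of safety n = P_cr / P = 744.43 / 329 = 2.26

n ≈ 2.26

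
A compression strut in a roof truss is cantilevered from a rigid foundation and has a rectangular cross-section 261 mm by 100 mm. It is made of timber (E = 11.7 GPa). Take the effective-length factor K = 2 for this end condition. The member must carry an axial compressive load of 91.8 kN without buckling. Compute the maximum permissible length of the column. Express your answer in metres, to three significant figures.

L_max ≈ 2.62 m

Buckling occurs about the weak axis: I_min = h·b³/12 with b = 100 mm (the shorter side).
I_min = 261×100³/12 = 2.175×10^7 mm⁴
I = 2.175×10^-5 m⁴
At the buckling limit P_cr = P = 9.180×10^4 N
From P_cr = π²EI/(K·L)²:  L = (1/K)·√(π²EI/P_cr) = (1/2)·√(π²×1.17×10^10×2.175×10^-5/9.180×10^4)
L = 2.62 m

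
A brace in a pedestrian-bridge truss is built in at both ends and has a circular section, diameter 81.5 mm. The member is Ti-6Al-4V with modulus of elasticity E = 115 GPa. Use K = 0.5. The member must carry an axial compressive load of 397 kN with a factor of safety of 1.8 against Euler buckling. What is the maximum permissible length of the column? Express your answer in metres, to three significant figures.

L_max ≈ 3.71 m

I = πd⁴/64 = π×81.5⁴/64 = 2.166×10^6 mm⁴
I = 2.166×10^-6 m⁴
Required critical load P_cr = n·P = 1.8 × 397 = 714.6 kN = 7.146×10^5 N
From P_cr = π²EI/(K·L)²:  L = (1/K)·√(π²EI/P_cr) = (1/0.5)·√(π²×1.15×10^11×2.166×10^-6/7.146×10^5)
L = 3.71 m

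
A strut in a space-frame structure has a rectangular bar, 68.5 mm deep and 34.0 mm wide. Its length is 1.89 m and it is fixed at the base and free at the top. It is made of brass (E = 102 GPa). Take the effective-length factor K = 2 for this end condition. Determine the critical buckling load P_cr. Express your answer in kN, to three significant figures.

Buckling occurs about the weak axis: I_min = h·b³/12 with b = 34.0 mm (the shorter side).
I_min = 68.5×34.0³/12 = 2.244×10^5 mm⁴
I = 2.244×10^5 mm⁴ = 2.244×10^-7 m⁴
Effective length L_e = K·L = 2 × 1.89 = 3.780 m
P_cr = π²EI / L_e² = π² × 102×10⁹ × 2.244×10^-7 / 3.780² = 1.581×10^4 N

P_cr ≈ 15.8 kN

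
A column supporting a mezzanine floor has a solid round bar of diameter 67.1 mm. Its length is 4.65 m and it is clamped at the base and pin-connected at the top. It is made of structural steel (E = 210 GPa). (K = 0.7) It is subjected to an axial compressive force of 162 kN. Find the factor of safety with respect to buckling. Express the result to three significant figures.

I = πd⁴/64 = π×67.1⁴/64 = 9.951×10^5 mm⁴
I = 9.951×10^5 mm⁴ = 9.951×10^-7 m⁴
Effective length L_e = K·L = 0.7 × 4.65 = 3.255 m
P_cr = π²EI / L_e² = π² × 210×10⁹ × 9.951×10^-7 / 3.255² = 1.947×10^5 N
Factor of safety n = P_cr / P = 194.66 / 162 = 1.20

n ≈ 1.20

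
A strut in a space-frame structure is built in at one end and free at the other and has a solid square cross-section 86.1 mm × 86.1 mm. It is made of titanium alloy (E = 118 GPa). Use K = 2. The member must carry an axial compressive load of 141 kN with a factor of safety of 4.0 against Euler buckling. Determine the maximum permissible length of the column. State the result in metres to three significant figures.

L_max ≈ 1.54 m

I = a⁴/12 = 86.1⁴/12 = 4.580×10^6 mm⁴
I = 4.580×10^-6 m⁴
Required critical load P_cr = n·P = 4.0 × 141 = 564.0 kN = 5.640×10^5 N
From P_cr = π²EI/(K·L)²:  L = (1/K)·√(π²EI/P_cr) = (1/2)·√(π²×1.18×10^11×4.580×10^-6/5.640×10^5)
L = 1.54 m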